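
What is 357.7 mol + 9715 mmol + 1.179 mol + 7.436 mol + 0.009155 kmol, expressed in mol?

385.185 mol

In mol:
  357.7 mol → 357.7
  9715 mmol = 9715 × 10^-3 mol = 9.715
  1.179 mol → 1.179
  7.436 mol → 7.436
  0.009155 kmol = 0.009155 × 10^3 mol = 9.155
Sum: 357.7 + 9.715 + 1.179 + 7.436 + 9.155 = 385.185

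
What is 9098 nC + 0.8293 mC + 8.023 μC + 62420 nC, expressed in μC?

In μC:
  9098 nC = 9098 × 10^-3 μC = 9.098
  0.8293 mC = 0.8293 × 10^3 μC = 829.3
  8.023 μC → 8.023
  62420 nC = 62420 × 10^-3 μC = 62.42
Sum: 9.098 + 829.3 + 8.023 + 62.42 = 908.841

908.841 μC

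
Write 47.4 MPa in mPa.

47400000000 mPa

mega = 1e6, milli = 1e-3; factor is 1e9.
47.4 × 1e9 = 47400000000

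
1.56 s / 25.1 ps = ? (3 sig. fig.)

(1.56) / (25.1e-12) = 0.06215e12

62200000000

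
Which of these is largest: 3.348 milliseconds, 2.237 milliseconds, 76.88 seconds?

3.348 milliseconds = 0.003348 seconds
2.237 milliseconds = 0.002237 seconds
76.88 seconds = 76.88 seconds

76.88 seconds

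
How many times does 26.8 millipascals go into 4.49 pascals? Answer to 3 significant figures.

168

(4.49) / (26.8 × 10⁻³) = 0.1675 × 10³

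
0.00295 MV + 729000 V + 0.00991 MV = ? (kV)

In kV:
  0.00295 MV = 0.00295 × 10^3 kV = 2.95
  729000 V = 729000 × 10^-3 kV = 729
  0.00991 MV = 0.00991 × 10^3 kV = 9.91
Sum: 2.95 + 729 + 9.91 = 741.86

741.86 kV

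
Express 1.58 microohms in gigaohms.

0.00000000000000158 gigaohms

micro = 1e-6, giga = 1e9; factor is 1e-15.
1.58 × 1e-15 = 0.00000000000000158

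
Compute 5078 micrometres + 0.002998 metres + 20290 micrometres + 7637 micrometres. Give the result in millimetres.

36.003 millimetres

In millimetres:
  5078 micrometres = 5078e-3 millimetres = 5.078
  0.002998 metres = 0.002998e3 millimetres = 2.998
  20290 micrometres = 20290e-3 millimetres = 20.29
  7637 micrometres = 7637e-3 millimetres = 7.637
Sum: 5.078 + 2.998 + 20.29 + 7.637 = 36.003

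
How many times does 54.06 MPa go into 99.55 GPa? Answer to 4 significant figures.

(99.55 × 10^9) / (54.06 × 10^6) = 1.8415 × 10^3

1841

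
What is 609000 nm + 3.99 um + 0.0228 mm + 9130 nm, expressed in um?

In um:
  609000 nm = 609000 × 10⁻³ um = 609
  3.99 um → 3.99
  0.0228 mm = 0.0228 × 10³ um = 22.8
  9130 nm = 9130 × 10⁻³ um = 9.13
Sum: 609 + 3.99 + 22.8 + 9.13 = 644.92

644.92 um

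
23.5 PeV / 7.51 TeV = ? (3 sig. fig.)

3130

(23.5 × 10¹⁵) / (7.51 × 10¹²) = 3.129 × 10³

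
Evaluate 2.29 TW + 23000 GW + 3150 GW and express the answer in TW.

28.44 TW

In TW:
  2.29 TW → 2.29
  23000 GW = 23000 × 10^-3 TW = 23
  3150 GW = 3150 × 10^-3 TW = 3.15
Sum: 2.29 + 23 + 3.15 = 28.44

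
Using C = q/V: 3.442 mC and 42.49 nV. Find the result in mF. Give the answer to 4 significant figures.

(3.442 × 10⁻³) / (42.49 × 10⁻⁹) = 0.0810073 × 10⁶ F

81010000 mF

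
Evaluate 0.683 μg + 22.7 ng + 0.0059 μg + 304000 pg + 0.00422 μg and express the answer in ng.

In ng:
  0.683 μg = 0.683 × 10³ ng = 683
  22.7 ng → 22.7
  0.0059 μg = 0.0059 × 10³ ng = 5.9
  304000 pg = 304000 × 10⁻³ ng = 304
  0.00422 μg = 0.00422 × 10³ ng = 4.22
Sum: 683 + 22.7 + 5.9 + 304 + 4.22 = 1019.82

1019.82 ng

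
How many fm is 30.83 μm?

30830000000 fm

micro = 10^-6, femto = 10^-15; factor is 10^9.
30.83 × 10^9 = 30830000000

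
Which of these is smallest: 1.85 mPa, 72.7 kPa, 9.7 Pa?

1.85 mPa = 0.00185 Pa
72.7 kPa = 72700 Pa
9.7 Pa = 9.7 Pa

1.85 mPa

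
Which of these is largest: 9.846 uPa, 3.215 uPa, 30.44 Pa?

9.846 uPa = 0.000009846 Pa
3.215 uPa = 0.000003215 Pa
30.44 Pa = 30.44 Pa

30.44 Pa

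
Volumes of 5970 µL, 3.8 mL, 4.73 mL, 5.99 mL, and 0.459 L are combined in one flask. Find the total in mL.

479.49 mL

In mL:
  5970 µL = 5970 × 10⁻³ mL = 5.97
  3.8 mL → 3.8
  4.73 mL → 4.73
  5.99 mL → 5.99
  0.459 L = 0.459 × 10³ mL = 459
Sum: 5.97 + 3.8 + 4.73 + 5.99 + 459 = 479.49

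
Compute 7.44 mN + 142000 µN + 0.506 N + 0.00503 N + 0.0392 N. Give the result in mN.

699.67 mN

In mN:
  7.44 mN → 7.44
  142000 µN = 142000 × 10^-3 mN = 142
  0.506 N = 0.506 × 10^3 mN = 506
  0.00503 N = 0.00503 × 10^3 mN = 5.03
  0.0392 N = 0.0392 × 10^3 mN = 39.2
Sum: 7.44 + 142 + 506 + 5.03 + 39.2 = 699.67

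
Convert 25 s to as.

25000000000000000000 as

(no prefix) = 1e0, atto = 1e-18; factor is 1e18.
25 × 1e18 = 25000000000000000000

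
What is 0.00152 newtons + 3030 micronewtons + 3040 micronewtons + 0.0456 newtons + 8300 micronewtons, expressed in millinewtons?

61.49 millinewtons

In millinewtons:
  0.00152 newtons = 0.00152 × 10³ millinewtons = 1.52
  3030 micronewtons = 3030 × 10⁻³ millinewtons = 3.03
  3040 micronewtons = 3040 × 10⁻³ millinewtons = 3.04
  0.0456 newtons = 0.0456 × 10³ millinewtons = 45.6
  8300 micronewtons = 8300 × 10⁻³ millinewtons = 8.3
Sum: 1.52 + 3.03 + 3.04 + 45.6 + 8.3 = 61.49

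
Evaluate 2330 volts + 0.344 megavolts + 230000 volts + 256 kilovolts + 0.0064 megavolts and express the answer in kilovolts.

In kilovolts:
  2330 volts = 2330 × 10^-3 kilovolts = 2.33
  0.344 megavolts = 0.344 × 10^3 kilovolts = 344
  230000 volts = 230000 × 10^-3 kilovolts = 230
  256 kilovolts → 256
  0.0064 megavolts = 0.0064 × 10^3 kilovolts = 6.4
Sum: 2.33 + 344 + 230 + 256 + 6.4 = 838.73

838.73 kilovolts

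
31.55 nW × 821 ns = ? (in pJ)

0.02590255 pJ

31.55e-9 × 821e-9 = 25902.55e-18 J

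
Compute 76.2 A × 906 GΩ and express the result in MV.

69037200 MV

76.2 × 906 × 10^9 = 69037.2 × 10^9 V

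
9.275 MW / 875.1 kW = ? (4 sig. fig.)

10.60

(9.275 × 10⁶) / (875.1 × 10³) = 0.010599 × 10³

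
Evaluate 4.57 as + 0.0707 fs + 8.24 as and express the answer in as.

83.51 as

In as:
  4.57 as → 4.57
  0.0707 fs = 0.0707 × 10³ as = 70.7
  8.24 as → 8.24
Sum: 4.57 + 70.7 + 8.24 = 83.51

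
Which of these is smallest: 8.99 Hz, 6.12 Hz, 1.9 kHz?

6.12 Hz

8.99 Hz = 8.99 Hz
6.12 Hz = 6.12 Hz
1.9 kHz = 1900 Hz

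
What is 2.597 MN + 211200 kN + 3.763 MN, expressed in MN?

217.56 MN

In MN:
  2.597 MN → 2.597
  211200 kN = 211200 × 10^-3 MN = 211.2
  3.763 MN → 3.763
Sum: 2.597 + 211.2 + 3.763 = 217.56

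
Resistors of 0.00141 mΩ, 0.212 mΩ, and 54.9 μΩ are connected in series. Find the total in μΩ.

In μΩ:
  0.00141 mΩ = 0.00141e3 μΩ = 1.41
  0.212 mΩ = 0.212e3 μΩ = 212
  54.9 μΩ → 54.9
Sum: 1.41 + 212 + 54.9 = 268.31

268.31 μΩ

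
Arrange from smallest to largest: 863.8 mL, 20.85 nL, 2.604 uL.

20.85 nL < 2.604 uL < 863.8 mL

863.8 mL = 0.8638 L
20.85 nL = 0.00000002085 L
2.604 uL = 0.000002604 L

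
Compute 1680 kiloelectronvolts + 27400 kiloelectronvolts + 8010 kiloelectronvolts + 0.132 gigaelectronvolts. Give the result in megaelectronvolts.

169.09 megaelectronvolts

In megaelectronvolts:
  1680 kiloelectronvolts = 1680 × 10^-3 megaelectronvolts = 1.68
  27400 kiloelectronvolts = 27400 × 10^-3 megaelectronvolts = 27.4
  8010 kiloelectronvolts = 8010 × 10^-3 megaelectronvolts = 8.01
  0.132 gigaelectronvolts = 0.132 × 10^3 megaelectronvolts = 132
Sum: 1.68 + 27.4 + 8.01 + 132 = 169.09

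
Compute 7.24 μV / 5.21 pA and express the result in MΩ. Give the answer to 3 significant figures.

1.39 MΩ

(7.24 × 10^-6) / (5.21 × 10^-12) = 1.3896 × 10^6 Ω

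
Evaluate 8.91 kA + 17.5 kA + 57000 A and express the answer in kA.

In kA:
  8.91 kA → 8.91
  17.5 kA → 17.5
  57000 A = 57000 × 10⁻³ kA = 57
Sum: 8.91 + 17.5 + 57 = 83.41

83.41 kA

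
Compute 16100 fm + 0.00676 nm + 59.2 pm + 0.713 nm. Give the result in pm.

In pm:
  16100 fm = 16100e-3 pm = 16.1
  0.00676 nm = 0.00676e3 pm = 6.76
  59.2 pm → 59.2
  0.713 nm = 0.713e3 pm = 713
Sum: 16.1 + 6.76 + 59.2 + 713 = 795.06

795.06 pm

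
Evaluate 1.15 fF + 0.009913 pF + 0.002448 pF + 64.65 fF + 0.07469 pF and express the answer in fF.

152.851 fF

In fF:
  1.15 fF → 1.15
  0.009913 pF = 0.009913e3 fF = 9.913
  0.002448 pF = 0.002448e3 fF = 2.448
  64.65 fF → 64.65
  0.07469 pF = 0.07469e3 fF = 74.69
Sum: 1.15 + 9.913 + 2.448 + 64.65 + 74.69 = 152.851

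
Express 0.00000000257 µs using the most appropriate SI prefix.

2.57 fs

= 2.57 × 10^-15 s; 10^-15 is femto.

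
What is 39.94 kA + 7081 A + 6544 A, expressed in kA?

In kA:
  39.94 kA → 39.94
  7081 A = 7081e-3 kA = 7.081
  6544 A = 6544e-3 kA = 6.544
Sum: 39.94 + 7.081 + 6.544 = 53.565

53.565 kA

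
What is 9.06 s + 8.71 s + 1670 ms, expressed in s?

In s:
  9.06 s → 9.06
  8.71 s → 8.71
  1670 ms = 1670 × 10⁻³ s = 1.67
Sum: 9.06 + 8.71 + 1.67 = 19.44

19.44 s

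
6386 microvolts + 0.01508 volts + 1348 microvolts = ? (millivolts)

22.814 millivolts

In millivolts:
  6386 microvolts = 6386e-3 millivolts = 6.386
  0.01508 volts = 0.01508e3 millivolts = 15.08
  1348 microvolts = 1348e-3 millivolts = 1.348
Sum: 6.386 + 15.08 + 1.348 = 22.814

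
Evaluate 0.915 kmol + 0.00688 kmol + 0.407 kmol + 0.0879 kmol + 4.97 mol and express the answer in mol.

1421.75 mol

In mol:
  0.915 kmol = 0.915e3 mol = 915
  0.00688 kmol = 0.00688e3 mol = 6.88
  0.407 kmol = 0.407e3 mol = 407
  0.0879 kmol = 0.0879e3 mol = 87.9
  4.97 mol → 4.97
Sum: 915 + 6.88 + 407 + 87.9 + 4.97 = 1421.75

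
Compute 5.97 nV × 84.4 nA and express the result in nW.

0.000000503868 nW

5.97e-9 × 84.4e-9 = 503.868e-18 W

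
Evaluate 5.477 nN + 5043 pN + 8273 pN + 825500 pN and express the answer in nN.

844.293 nN

In nN:
  5.477 nN → 5.477
  5043 pN = 5043e-3 nN = 5.043
  8273 pN = 8273e-3 nN = 8.273
  825500 pN = 825500e-3 nN = 825.5
Sum: 5.477 + 5.043 + 8.273 + 825.5 = 844.293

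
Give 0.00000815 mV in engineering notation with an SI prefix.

8.15 nV

= 8.15e-9 V; 1e-9 is nano.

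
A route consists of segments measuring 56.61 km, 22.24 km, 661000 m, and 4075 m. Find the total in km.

743.925 km

In km:
  56.61 km → 56.61
  22.24 km → 22.24
  661000 m = 661000 × 10⁻³ km = 661
  4075 m = 4075 × 10⁻³ km = 4.075
Sum: 56.61 + 22.24 + 661 + 4.075 = 743.925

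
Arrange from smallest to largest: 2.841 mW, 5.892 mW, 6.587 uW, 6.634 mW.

6.587 uW < 2.841 mW < 5.892 mW < 6.634 mW

2.841 mW = 0.002841 W
5.892 mW = 0.005892 W
6.587 uW = 0.000006587 W
6.634 mW = 0.006634 W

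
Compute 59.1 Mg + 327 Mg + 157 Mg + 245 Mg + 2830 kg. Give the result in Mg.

790.93 Mg

In Mg:
  59.1 Mg → 59.1
  327 Mg → 327
  157 Mg → 157
  245 Mg → 245
  2830 kg = 2830 × 10⁻³ Mg = 2.83
Sum: 59.1 + 327 + 157 + 245 + 2.83 = 790.93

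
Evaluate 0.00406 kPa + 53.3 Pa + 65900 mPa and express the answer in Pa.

In Pa:
  0.00406 kPa = 0.00406e3 Pa = 4.06
  53.3 Pa → 53.3
  65900 mPa = 65900e-3 Pa = 65.9
Sum: 4.06 + 53.3 + 65.9 = 123.26

123.26 Pa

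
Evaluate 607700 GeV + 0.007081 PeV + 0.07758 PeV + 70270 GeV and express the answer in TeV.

762.631 TeV

In TeV:
  607700 GeV = 607700 × 10^-3 TeV = 607.7
  0.007081 PeV = 0.007081 × 10^3 TeV = 7.081
  0.07758 PeV = 0.07758 × 10^3 TeV = 77.58
  70270 GeV = 70270 × 10^-3 TeV = 70.27
Sum: 607.7 + 7.081 + 77.58 + 70.27 = 762.631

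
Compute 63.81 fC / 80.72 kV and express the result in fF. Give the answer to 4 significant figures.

0.0007905 fF

(63.81e-15) / (80.72e3) = 0.79051e-18 F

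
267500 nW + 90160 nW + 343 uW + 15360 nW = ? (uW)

In uW:
  267500 nW = 267500e-3 uW = 267.5
  90160 nW = 90160e-3 uW = 90.16
  343 uW → 343
  15360 nW = 15360e-3 uW = 15.36
Sum: 267.5 + 90.16 + 343 + 15.36 = 716.02

716.02 uW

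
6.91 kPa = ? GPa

0.00000691 GPa

kilo = 10³, giga = 10⁹; factor is 10⁻⁶.
6.91 × 10⁻⁶ = 0.00000691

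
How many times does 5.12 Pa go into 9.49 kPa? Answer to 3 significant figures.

1850

(9.49e3) / (5.12) = 1.854e3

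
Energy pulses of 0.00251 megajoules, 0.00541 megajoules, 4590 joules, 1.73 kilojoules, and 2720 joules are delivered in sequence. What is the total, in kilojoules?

In kilojoules:
  0.00251 megajoules = 0.00251 × 10³ kilojoules = 2.51
  0.00541 megajoules = 0.00541 × 10³ kilojoules = 5.41
  4590 joules = 4590 × 10⁻³ kilojoules = 4.59
  1.73 kilojoules → 1.73
  2720 joules = 2720 × 10⁻³ kilojoules = 2.72
Sum: 2.51 + 5.41 + 4.59 + 1.73 + 2.72 = 16.96

16.96 kilojoules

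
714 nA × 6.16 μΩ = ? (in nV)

714 × 10⁻⁹ × 6.16 × 10⁻⁶ = 4398.24 × 10⁻¹⁵ V

0.00439824 nV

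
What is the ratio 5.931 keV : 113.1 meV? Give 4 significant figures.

(5.931 × 10^3) / (113.1 × 10^-3) = 0.05244 × 10^6

52440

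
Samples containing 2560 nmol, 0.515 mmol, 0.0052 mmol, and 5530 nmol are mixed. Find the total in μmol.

528.29 μmol

In μmol:
  2560 nmol = 2560 × 10⁻³ μmol = 2.56
  0.515 mmol = 0.515 × 10³ μmol = 515
  0.0052 mmol = 0.0052 × 10³ μmol = 5.2
  5530 nmol = 5530 × 10⁻³ μmol = 5.53
Sum: 2.56 + 515 + 5.2 + 5.53 = 528.29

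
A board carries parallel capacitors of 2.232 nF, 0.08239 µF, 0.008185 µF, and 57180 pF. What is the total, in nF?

149.987 nF

In nF:
  2.232 nF → 2.232
  0.08239 µF = 0.08239 × 10³ nF = 82.39
  0.008185 µF = 0.008185 × 10³ nF = 8.185
  57180 pF = 57180 × 10⁻³ nF = 57.18
Sum: 2.232 + 82.39 + 8.185 + 57.18 = 149.987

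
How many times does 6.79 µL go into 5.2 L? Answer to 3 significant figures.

(5.2) / (6.79 × 10^-6) = 0.7658 × 10^6

766000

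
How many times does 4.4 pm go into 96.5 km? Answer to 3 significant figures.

(96.5 × 10^3) / (4.4 × 10^-12) = 21.93 × 10^15

21900000000000000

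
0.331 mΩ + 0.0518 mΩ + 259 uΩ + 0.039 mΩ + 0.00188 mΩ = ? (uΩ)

682.68 uΩ

In uΩ:
  0.331 mΩ = 0.331e3 uΩ = 331
  0.0518 mΩ = 0.0518e3 uΩ = 51.8
  259 uΩ → 259
  0.039 mΩ = 0.039e3 uΩ = 39
  0.00188 mΩ = 0.00188e3 uΩ = 1.88
Sum: 331 + 51.8 + 259 + 39 + 1.88 = 682.68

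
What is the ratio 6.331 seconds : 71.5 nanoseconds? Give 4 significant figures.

(6.331) / (71.5 × 10^-9) = 0.088545 × 10^9

88550000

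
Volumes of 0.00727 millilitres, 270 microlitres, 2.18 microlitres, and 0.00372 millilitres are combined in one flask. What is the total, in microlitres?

In microlitres:
  0.00727 millilitres = 0.00727 × 10³ microlitres = 7.27
  270 microlitres → 270
  2.18 microlitres → 2.18
  0.00372 millilitres = 0.00372 × 10³ microlitres = 3.72
Sum: 7.27 + 270 + 2.18 + 3.72 = 283.17

283.17 microlitres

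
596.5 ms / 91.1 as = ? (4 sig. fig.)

(596.5 × 10^-3) / (91.1 × 10^-18) = 6.5477 × 10^15

6548000000000000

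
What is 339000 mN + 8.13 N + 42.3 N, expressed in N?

389.43 N

In N:
  339000 mN = 339000 × 10⁻³ N = 339
  8.13 N → 8.13
  42.3 N → 42.3
Sum: 339 + 8.13 + 42.3 = 389.43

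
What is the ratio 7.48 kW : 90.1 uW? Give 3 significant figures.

(7.48e3) / (90.1e-6) = 0.08302e9

83000000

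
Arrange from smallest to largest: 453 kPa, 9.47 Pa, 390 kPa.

453 kPa = 453000 Pa
9.47 Pa = 9.47 Pa
390 kPa = 390000 Pa

9.47 Pa < 390 kPa < 453 kPa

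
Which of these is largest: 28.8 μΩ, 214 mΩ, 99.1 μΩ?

28.8 μΩ = 0.0000288 Ω
214 mΩ = 0.214 Ω
99.1 μΩ = 0.0000991 Ω

214 mΩ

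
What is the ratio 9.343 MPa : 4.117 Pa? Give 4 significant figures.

(9.343 × 10⁶) / (4.117) = 2.2694 × 10⁶

2269000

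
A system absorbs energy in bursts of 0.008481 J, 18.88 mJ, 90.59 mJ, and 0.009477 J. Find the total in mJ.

127.428 mJ

In mJ:
  0.008481 J = 0.008481 × 10^3 mJ = 8.481
  18.88 mJ → 18.88
  90.59 mJ → 90.59
  0.009477 J = 0.009477 × 10^3 mJ = 9.477
Sum: 8.481 + 18.88 + 90.59 + 9.477 = 127.428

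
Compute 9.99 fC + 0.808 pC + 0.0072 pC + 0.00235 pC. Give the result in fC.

In fC:
  9.99 fC → 9.99
  0.808 pC = 0.808e3 fC = 808
  0.0072 pC = 0.0072e3 fC = 7.2
  0.00235 pC = 0.00235e3 fC = 2.35
Sum: 9.99 + 808 + 7.2 + 2.35 = 827.54

827.54 fC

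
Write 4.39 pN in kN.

0.00000000000000439 kN

pico = 1e-12, kilo = 1e3; factor is 1e-15.
4.39 × 1e-15 = 0.00000000000000439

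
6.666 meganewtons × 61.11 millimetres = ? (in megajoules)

0.40735926 megajoules

6.666 × 10⁶ × 61.11 × 10⁻³ = 407.35926 × 10³ J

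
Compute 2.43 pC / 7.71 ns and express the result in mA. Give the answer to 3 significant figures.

0.315 mA

(2.43e-12) / (7.71e-9) = 0.31518e-3 A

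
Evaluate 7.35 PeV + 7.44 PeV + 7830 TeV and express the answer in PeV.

In PeV:
  7.35 PeV → 7.35
  7.44 PeV → 7.44
  7830 TeV = 7830 × 10^-3 PeV = 7.83
Sum: 7.35 + 7.44 + 7.83 = 22.62

22.62 PeV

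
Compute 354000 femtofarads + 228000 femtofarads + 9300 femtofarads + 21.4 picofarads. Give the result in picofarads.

612.7 picofarads

In picofarads:
  354000 femtofarads = 354000 × 10⁻³ picofarads = 354
  228000 femtofarads = 228000 × 10⁻³ picofarads = 228
  9300 femtofarads = 9300 × 10⁻³ picofarads = 9.3
  21.4 picofarads → 21.4
Sum: 354 + 228 + 9.3 + 21.4 = 612.7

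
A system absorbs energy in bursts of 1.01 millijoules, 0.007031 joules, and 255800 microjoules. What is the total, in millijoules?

263.841 millijoules

In millijoules:
  1.01 millijoules → 1.01
  0.007031 joules = 0.007031 × 10³ millijoules = 7.031
  255800 microjoules = 255800 × 10⁻³ millijoules = 255.8
Sum: 1.01 + 7.031 + 255.8 = 263.841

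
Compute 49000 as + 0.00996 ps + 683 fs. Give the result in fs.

741.96 fs

In fs:
  49000 as = 49000 × 10⁻³ fs = 49
  0.00996 ps = 0.00996 × 10³ fs = 9.96
  683 fs → 683
Sum: 49 + 9.96 + 683 = 741.96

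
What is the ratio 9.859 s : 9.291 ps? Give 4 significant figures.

(9.859) / (9.291e-12) = 1.0611e12

1061000000000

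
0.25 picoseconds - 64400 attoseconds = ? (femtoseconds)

In femtoseconds:
  0.25 picoseconds = 0.25 × 10^3 femtoseconds = 250
  64400 attoseconds = 64400 × 10^-3 femtoseconds = 64.4
Difference: 250 - 64.4 = 185.6

185.6 femtoseconds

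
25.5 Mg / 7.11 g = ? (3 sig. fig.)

3590000

(25.5e6) / (7.11) = 3.586e6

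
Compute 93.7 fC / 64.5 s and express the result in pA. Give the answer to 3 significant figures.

0.00145 pA

(93.7 × 10^-15) / (64.5) = 1.4527 × 10^-15 A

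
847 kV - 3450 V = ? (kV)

843.55 kV

In kV:
  847 kV → 847
  3450 V = 3450e-3 kV = 3.45
Difference: 847 - 3.45 = 843.55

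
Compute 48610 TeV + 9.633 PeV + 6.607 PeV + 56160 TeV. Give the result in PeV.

In PeV:
  48610 TeV = 48610 × 10^-3 PeV = 48.61
  9.633 PeV → 9.633
  6.607 PeV → 6.607
  56160 TeV = 56160 × 10^-3 PeV = 56.16
Sum: 48.61 + 9.633 + 6.607 + 56.16 = 121.01

121.01 PeV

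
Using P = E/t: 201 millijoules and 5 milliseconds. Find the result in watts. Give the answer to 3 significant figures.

(201 × 10^-3) / (5 × 10^-3) = 40.2 W

40.2 watts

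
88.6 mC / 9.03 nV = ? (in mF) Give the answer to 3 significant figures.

9810000000 mF

(88.6 × 10⁻³) / (9.03 × 10⁻⁹) = 9.8117 × 10⁶ F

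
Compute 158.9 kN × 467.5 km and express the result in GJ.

158.9e3 × 467.5e3 = 74285.75e6 J

74.28575 GJ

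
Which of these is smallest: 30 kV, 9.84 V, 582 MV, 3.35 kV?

9.84 V

30 kV = 30000 V
9.84 V = 9.84 V
582 MV = 582000000 V
3.35 kV = 3350 V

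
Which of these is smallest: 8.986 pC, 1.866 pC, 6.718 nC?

1.866 pC

8.986 pC = 0.000000000008986 C
1.866 pC = 0.000000000001866 C
6.718 nC = 0.000000006718 C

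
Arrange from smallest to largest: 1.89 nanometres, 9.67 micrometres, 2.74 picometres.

1.89 nanometres = 0.00000000189 metres
9.67 micrometres = 0.00000967 metres
2.74 picometres = 0.00000000000274 metres

2.74 picometres < 1.89 nanometres < 9.67 micrometres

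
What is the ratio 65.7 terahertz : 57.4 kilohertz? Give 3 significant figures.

(65.7e12) / (57.4e3) = 1.145e9

1140000000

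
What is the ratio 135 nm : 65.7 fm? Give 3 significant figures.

(135 × 10^-9) / (65.7 × 10^-15) = 2.055 × 10^6

2050000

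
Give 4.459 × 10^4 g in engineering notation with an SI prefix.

= 44.59 × 10^3 g; 10^3 is kilo.

44.59 kg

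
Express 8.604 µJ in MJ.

micro = 10⁻⁶, mega = 10⁶; factor is 10⁻¹².
8.604 × 10⁻¹² = 0.000000000008604

0.000000000008604 MJ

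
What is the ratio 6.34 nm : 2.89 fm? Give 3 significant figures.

2190000

(6.34e-9) / (2.89e-15) = 2.194e6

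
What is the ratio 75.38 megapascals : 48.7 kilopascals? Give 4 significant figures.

1548

(75.38 × 10^6) / (48.7 × 10^3) = 1.5478 × 10^3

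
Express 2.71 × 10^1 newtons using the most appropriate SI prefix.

27.1 newtons

= 27.1 newtons; mantissa already in [1, 1000).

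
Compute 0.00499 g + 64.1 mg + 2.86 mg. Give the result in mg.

71.95 mg

In mg:
  0.00499 g = 0.00499 × 10³ mg = 4.99
  64.1 mg → 64.1
  2.86 mg → 2.86
Sum: 4.99 + 64.1 + 2.86 = 71.95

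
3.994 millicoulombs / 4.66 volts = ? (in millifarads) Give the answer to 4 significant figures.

(3.994 × 10⁻³) / (4.66) = 0.857082 × 10⁻³ F

0.8571 millifarads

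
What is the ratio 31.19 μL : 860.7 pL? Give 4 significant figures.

(31.19 × 10⁻⁶) / (860.7 × 10⁻¹²) = 0.036238 × 10⁶

36240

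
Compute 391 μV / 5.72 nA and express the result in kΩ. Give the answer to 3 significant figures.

(391 × 10⁻⁶) / (5.72 × 10⁻⁹) = 68.357 × 10³ Ω

68.4 kΩ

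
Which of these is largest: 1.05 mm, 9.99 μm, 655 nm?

1.05 mm = 0.00105 m
9.99 μm = 0.00000999 m
655 nm = 0.000000655 m

1.05 mm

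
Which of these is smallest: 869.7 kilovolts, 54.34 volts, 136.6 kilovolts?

869.7 kilovolts = 869700 volts
54.34 volts = 54.34 volts
136.6 kilovolts = 136600 volts

54.34 volts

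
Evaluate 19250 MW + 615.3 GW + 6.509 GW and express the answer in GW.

641.059 GW

In GW:
  19250 MW = 19250 × 10⁻³ GW = 19.25
  615.3 GW → 615.3
  6.509 GW → 6.509
Sum: 19.25 + 615.3 + 6.509 = 641.059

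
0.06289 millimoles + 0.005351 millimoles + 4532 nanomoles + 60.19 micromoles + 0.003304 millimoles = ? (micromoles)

136.267 micromoles

In micromoles:
  0.06289 millimoles = 0.06289e3 micromoles = 62.89
  0.005351 millimoles = 0.005351e3 micromoles = 5.351
  4532 nanomoles = 4532e-3 micromoles = 4.532
  60.19 micromoles → 60.19
  0.003304 millimoles = 0.003304e3 micromoles = 3.304
Sum: 62.89 + 5.351 + 4.532 + 60.19 + 3.304 = 136.267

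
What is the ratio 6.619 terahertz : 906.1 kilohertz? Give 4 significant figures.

7305000

(6.619 × 10^12) / (906.1 × 10^3) = 0.0073049 × 10^9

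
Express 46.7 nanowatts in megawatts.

0.0000000000000467 megawatts

nano = 10⁻⁹, mega = 10⁶; factor is 10⁻¹⁵.
46.7 × 10⁻¹⁵ = 0.0000000000000467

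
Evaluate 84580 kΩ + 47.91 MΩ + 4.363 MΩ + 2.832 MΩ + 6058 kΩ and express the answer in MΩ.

In MΩ:
  84580 kΩ = 84580e-3 MΩ = 84.58
  47.91 MΩ → 47.91
  4.363 MΩ → 4.363
  2.832 MΩ → 2.832
  6058 kΩ = 6058e-3 MΩ = 6.058
Sum: 84.58 + 47.91 + 4.363 + 2.832 + 6.058 = 145.743

145.743 MΩ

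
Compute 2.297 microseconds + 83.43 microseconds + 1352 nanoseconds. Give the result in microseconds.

In microseconds:
  2.297 microseconds → 2.297
  83.43 microseconds → 83.43
  1352 nanoseconds = 1352 × 10^-3 microseconds = 1.352
Sum: 2.297 + 83.43 + 1.352 = 87.079

87.079 microseconds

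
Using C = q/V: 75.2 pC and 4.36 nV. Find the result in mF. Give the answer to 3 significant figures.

(75.2 × 10⁻¹²) / (4.36 × 10⁻⁹) = 17.248 × 10⁻³ F

17.2 mF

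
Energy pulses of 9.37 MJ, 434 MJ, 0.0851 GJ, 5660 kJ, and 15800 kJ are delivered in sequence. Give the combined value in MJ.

In MJ:
  9.37 MJ → 9.37
  434 MJ → 434
  0.0851 GJ = 0.0851e3 MJ = 85.1
  5660 kJ = 5660e-3 MJ = 5.66
  15800 kJ = 15800e-3 MJ = 15.8
Sum: 9.37 + 434 + 85.1 + 5.66 + 15.8 = 549.93

549.93 MJ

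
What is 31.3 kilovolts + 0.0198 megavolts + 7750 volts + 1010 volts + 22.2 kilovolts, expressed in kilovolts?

82.06 kilovolts

In kilovolts:
  31.3 kilovolts → 31.3
  0.0198 megavolts = 0.0198 × 10³ kilovolts = 19.8
  7750 volts = 7750 × 10⁻³ kilovolts = 7.75
  1010 volts = 1010 × 10⁻³ kilovolts = 1.01
  22.2 kilovolts → 22.2
Sum: 31.3 + 19.8 + 7.75 + 1.01 + 22.2 = 82.06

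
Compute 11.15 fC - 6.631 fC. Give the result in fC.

In fC:
  11.15 fC → 11.15
  6.631 fC → 6.631
Difference: 11.15 - 6.631 = 4.519

4.519 fC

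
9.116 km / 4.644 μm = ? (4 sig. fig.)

(9.116 × 10³) / (4.644 × 10⁻⁶) = 1.963 × 10⁹

1963000000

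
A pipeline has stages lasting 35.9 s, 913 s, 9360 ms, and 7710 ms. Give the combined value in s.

In s:
  35.9 s → 35.9
  913 s → 913
  9360 ms = 9360e-3 s = 9.36
  7710 ms = 7710e-3 s = 7.71
Sum: 35.9 + 913 + 9.36 + 7.71 = 965.97

965.97 s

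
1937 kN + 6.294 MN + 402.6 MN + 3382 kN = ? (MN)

In MN:
  1937 kN = 1937e-3 MN = 1.937
  6.294 MN → 6.294
  402.6 MN → 402.6
  3382 kN = 3382e-3 MN = 3.382
Sum: 1.937 + 6.294 + 402.6 + 3.382 = 414.213

414.213 MN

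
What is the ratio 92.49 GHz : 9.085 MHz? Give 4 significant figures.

(92.49 × 10^9) / (9.085 × 10^6) = 10.181 × 10^3

10180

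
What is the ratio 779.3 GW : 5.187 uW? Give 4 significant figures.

(779.3 × 10^9) / (5.187 × 10^-6) = 150.24 × 10^15

150200000000000000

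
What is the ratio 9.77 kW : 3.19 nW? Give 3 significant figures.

3060000000000

(9.77 × 10^3) / (3.19 × 10^-9) = 3.063 × 10^12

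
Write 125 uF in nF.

micro = 10⁻⁶, nano = 10⁻⁹; factor is 10³.
125 × 10³ = 125000

125000 nF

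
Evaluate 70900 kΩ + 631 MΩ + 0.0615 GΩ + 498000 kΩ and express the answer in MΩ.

In MΩ:
  70900 kΩ = 70900e-3 MΩ = 70.9
  631 MΩ → 631
  0.0615 GΩ = 0.0615e3 MΩ = 61.5
  498000 kΩ = 498000e-3 MΩ = 498
Sum: 70.9 + 631 + 61.5 + 498 = 1261.4

1261.4 MΩ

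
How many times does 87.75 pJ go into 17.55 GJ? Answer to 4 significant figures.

(17.55 × 10⁹) / (87.75 × 10⁻¹²) = 0.2 × 10²¹

200000000000000000000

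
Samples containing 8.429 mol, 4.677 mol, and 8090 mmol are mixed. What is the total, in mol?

In mol:
  8.429 mol → 8.429
  4.677 mol → 4.677
  8090 mmol = 8090 × 10⁻³ mol = 8.09
Sum: 8.429 + 4.677 + 8.09 = 21.196

21.196 mol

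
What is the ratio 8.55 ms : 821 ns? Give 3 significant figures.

10400

(8.55 × 10^-3) / (821 × 10^-9) = 0.01041 × 10^6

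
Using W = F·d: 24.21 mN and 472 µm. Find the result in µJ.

24.21 × 10⁻³ × 472 × 10⁻⁶ = 11427.12 × 10⁻⁹ J

11.42712 µJ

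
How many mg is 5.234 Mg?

5234000000 mg

mega = 10^6, milli = 10^-3; factor is 10^9.
5.234 × 10^9 = 5234000000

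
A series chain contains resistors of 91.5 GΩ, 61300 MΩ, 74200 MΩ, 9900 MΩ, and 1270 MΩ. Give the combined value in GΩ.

In GΩ:
  91.5 GΩ → 91.5
  61300 MΩ = 61300 × 10⁻³ GΩ = 61.3
  74200 MΩ = 74200 × 10⁻³ GΩ = 74.2
  9900 MΩ = 9900 × 10⁻³ GΩ = 9.9
  1270 MΩ = 1270 × 10⁻³ GΩ = 1.27
Sum: 91.5 + 61.3 + 74.2 + 9.9 + 1.27 = 238.17

238.17 GΩ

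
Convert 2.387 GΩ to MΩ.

giga = 1e9, mega = 1e6; factor is 1e3.
2.387 × 1e3 = 2387

2387 MΩ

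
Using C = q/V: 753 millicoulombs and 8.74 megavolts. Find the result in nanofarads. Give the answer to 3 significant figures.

(753 × 10⁻³) / (8.74 × 10⁶) = 86.156 × 10⁻⁹ F

86.2 nanofarads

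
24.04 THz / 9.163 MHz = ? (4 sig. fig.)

(24.04e12) / (9.163e6) = 2.6236e6

2624000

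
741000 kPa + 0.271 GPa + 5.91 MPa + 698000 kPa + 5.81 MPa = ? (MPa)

In MPa:
  741000 kPa = 741000e-3 MPa = 741
  0.271 GPa = 0.271e3 MPa = 271
  5.91 MPa → 5.91
  698000 kPa = 698000e-3 MPa = 698
  5.81 MPa → 5.81
Sum: 741 + 271 + 5.91 + 698 + 5.81 = 1721.72

1721.72 MPa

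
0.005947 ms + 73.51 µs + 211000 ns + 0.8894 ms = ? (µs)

In µs:
  0.005947 ms = 0.005947 × 10^3 µs = 5.947
  73.51 µs → 73.51
  211000 ns = 211000 × 10^-3 µs = 211
  0.8894 ms = 0.8894 × 10^3 µs = 889.4
Sum: 5.947 + 73.51 + 211 + 889.4 = 1179.857

1179.857 µs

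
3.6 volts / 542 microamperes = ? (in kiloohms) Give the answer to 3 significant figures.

6.64 kiloohms

(3.6) / (542 × 10^-6) = 0.0066421 × 10^6 Ω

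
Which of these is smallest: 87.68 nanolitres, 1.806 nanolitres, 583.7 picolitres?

583.7 picolitres

87.68 nanolitres = 0.00000008768 litres
1.806 nanolitres = 0.000000001806 litres
583.7 picolitres = 0.0000000005837 litres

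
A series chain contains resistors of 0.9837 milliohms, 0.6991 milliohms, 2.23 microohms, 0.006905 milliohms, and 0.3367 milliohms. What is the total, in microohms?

2028.635 microohms

In microohms:
  0.9837 milliohms = 0.9837e3 microohms = 983.7
  0.6991 milliohms = 0.6991e3 microohms = 699.1
  2.23 microohms → 2.23
  0.006905 milliohms = 0.006905e3 microohms = 6.905
  0.3367 milliohms = 0.3367e3 microohms = 336.7
Sum: 983.7 + 699.1 + 2.23 + 6.905 + 336.7 = 2028.635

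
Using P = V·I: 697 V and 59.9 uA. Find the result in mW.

41.7503 mW

697 × 59.9e-6 = 41750.3e-6 W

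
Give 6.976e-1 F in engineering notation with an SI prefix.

= 697.6e-3 F; 1e-3 is milli.

697.6 mF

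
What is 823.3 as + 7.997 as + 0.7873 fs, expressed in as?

In as:
  823.3 as → 823.3
  7.997 as → 7.997
  0.7873 fs = 0.7873 × 10³ as = 787.3
Sum: 823.3 + 7.997 + 787.3 = 1618.597

1618.597 as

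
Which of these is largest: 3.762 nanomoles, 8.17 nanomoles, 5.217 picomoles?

8.17 nanomoles

3.762 nanomoles = 0.000000003762 moles
8.17 nanomoles = 0.00000000817 moles
5.217 picomoles = 0.000000000005217 moles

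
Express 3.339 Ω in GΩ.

(no prefix) = 10^0, giga = 10^9; factor is 10^-9.
3.339 × 10^-9 = 0.000000003339

0.000000003339 GΩ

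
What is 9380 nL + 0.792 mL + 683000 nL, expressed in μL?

1484.38 μL

In μL:
  9380 nL = 9380e-3 μL = 9.38
  0.792 mL = 0.792e3 μL = 792
  683000 nL = 683000e-3 μL = 683
Sum: 9.38 + 792 + 683 = 1484.38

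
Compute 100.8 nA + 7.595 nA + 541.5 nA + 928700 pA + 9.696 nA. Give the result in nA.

1588.291 nA

In nA:
  100.8 nA → 100.8
  7.595 nA → 7.595
  541.5 nA → 541.5
  928700 pA = 928700e-3 nA = 928.7
  9.696 nA → 9.696
Sum: 100.8 + 7.595 + 541.5 + 928.7 + 9.696 = 1588.291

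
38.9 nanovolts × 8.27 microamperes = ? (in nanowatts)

38.9 × 10⁻⁹ × 8.27 × 10⁻⁶ = 321.703 × 10⁻¹⁵ W

0.000321703 nanowatts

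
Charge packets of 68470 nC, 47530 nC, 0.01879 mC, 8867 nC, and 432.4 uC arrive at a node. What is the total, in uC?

In uC:
  68470 nC = 68470e-3 uC = 68.47
  47530 nC = 47530e-3 uC = 47.53
  0.01879 mC = 0.01879e3 uC = 18.79
  8867 nC = 8867e-3 uC = 8.867
  432.4 uC → 432.4
Sum: 68.47 + 47.53 + 18.79 + 8.867 + 432.4 = 576.057

576.057 uC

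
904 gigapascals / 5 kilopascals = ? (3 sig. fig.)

(904e9) / (5e3) = 180.8e6

181000000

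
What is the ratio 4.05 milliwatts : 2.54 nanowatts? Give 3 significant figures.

1590000

(4.05 × 10^-3) / (2.54 × 10^-9) = 1.594 × 10^6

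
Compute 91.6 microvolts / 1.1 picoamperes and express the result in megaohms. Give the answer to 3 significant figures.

83.3 megaohms

(91.6 × 10⁻⁶) / (1.1 × 10⁻¹²) = 83.273 × 10⁶ Ω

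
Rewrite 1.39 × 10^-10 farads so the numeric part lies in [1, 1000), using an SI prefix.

= 139 × 10^-12 farads; 10^-12 is pico.

139 picofarads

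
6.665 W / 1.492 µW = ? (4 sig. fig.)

4467000

(6.665) / (1.492e-6) = 4.4672e6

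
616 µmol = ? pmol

micro = 10^-6, pico = 10^-12; factor is 10^6.
616 × 10^6 = 616000000

616000000 pmol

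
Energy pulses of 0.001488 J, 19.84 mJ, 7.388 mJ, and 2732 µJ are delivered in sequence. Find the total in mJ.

31.448 mJ

In mJ:
  0.001488 J = 0.001488 × 10^3 mJ = 1.488
  19.84 mJ → 19.84
  7.388 mJ → 7.388
  2732 µJ = 2732 × 10^-3 mJ = 2.732
Sum: 1.488 + 19.84 + 7.388 + 2.732 = 31.448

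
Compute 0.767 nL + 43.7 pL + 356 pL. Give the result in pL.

In pL:
  0.767 nL = 0.767e3 pL = 767
  43.7 pL → 43.7
  356 pL → 356
Sum: 767 + 43.7 + 356 = 1166.7

1166.7 pL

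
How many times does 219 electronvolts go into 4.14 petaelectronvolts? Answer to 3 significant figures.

(4.14e15) / (219) = 0.0189e15

18900000000000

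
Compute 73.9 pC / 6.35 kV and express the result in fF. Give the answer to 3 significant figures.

(73.9e-12) / (6.35e3) = 11.638e-15 F

11.6 fF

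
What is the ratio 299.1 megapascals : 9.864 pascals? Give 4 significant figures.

(299.1 × 10⁶) / (9.864) = 30.322 × 10⁶

30320000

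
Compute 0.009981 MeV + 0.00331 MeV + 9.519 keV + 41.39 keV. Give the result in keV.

64.2 keV

In keV:
  0.009981 MeV = 0.009981e3 keV = 9.981
  0.00331 MeV = 0.00331e3 keV = 3.31
  9.519 keV → 9.519
  41.39 keV → 41.39
Sum: 9.981 + 3.31 + 9.519 + 41.39 = 64.2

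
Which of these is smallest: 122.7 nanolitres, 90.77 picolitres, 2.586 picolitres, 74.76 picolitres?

122.7 nanolitres = 0.0000001227 litres
90.77 picolitres = 0.00000000009077 litres
2.586 picolitres = 0.000000000002586 litres
74.76 picolitres = 0.00000000007476 litres

2.586 picolitres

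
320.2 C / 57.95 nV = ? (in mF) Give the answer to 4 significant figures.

(320.2) / (57.95 × 10⁻⁹) = 5.52545 × 10⁹ F

5525000000000 mF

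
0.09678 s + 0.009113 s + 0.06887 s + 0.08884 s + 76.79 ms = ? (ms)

340.393 ms

In ms:
  0.09678 s = 0.09678 × 10³ ms = 96.78
  0.009113 s = 0.009113 × 10³ ms = 9.113
  0.06887 s = 0.06887 × 10³ ms = 68.87
  0.08884 s = 0.08884 × 10³ ms = 88.84
  76.79 ms → 76.79
Sum: 96.78 + 9.113 + 68.87 + 88.84 + 76.79 = 340.393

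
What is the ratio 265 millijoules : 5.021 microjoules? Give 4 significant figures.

(265 × 10^-3) / (5.021 × 10^-6) = 52.778 × 10^3

52780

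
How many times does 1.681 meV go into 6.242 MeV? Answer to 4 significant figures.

3713000000

(6.242 × 10⁶) / (1.681 × 10⁻³) = 3.7133 × 10⁹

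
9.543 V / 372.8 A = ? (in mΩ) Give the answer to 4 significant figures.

(9.543) / (372.8) = 0.0255982 Ω

25.60 mΩ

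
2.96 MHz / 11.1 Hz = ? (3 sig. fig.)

267000

(2.96e6) / (11.1) = 0.2667e6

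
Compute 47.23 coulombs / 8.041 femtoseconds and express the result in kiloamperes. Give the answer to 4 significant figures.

(47.23) / (8.041e-15) = 5.87365e15 A

5874000000000 kiloamperes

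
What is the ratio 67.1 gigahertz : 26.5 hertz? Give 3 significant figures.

2530000000

(67.1e9) / (26.5) = 2.532e9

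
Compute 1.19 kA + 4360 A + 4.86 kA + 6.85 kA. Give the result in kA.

In kA:
  1.19 kA → 1.19
  4360 A = 4360 × 10⁻³ kA = 4.36
  4.86 kA → 4.86
  6.85 kA → 6.85
Sum: 1.19 + 4.36 + 4.86 + 6.85 = 17.26

17.26 kA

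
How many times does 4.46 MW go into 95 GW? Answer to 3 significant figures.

21300

(95 × 10^9) / (4.46 × 10^6) = 21.3 × 10^3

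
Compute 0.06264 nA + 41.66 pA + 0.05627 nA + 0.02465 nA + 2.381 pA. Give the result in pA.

187.601 pA

In pA:
  0.06264 nA = 0.06264 × 10^3 pA = 62.64
  41.66 pA → 41.66
  0.05627 nA = 0.05627 × 10^3 pA = 56.27
  0.02465 nA = 0.02465 × 10^3 pA = 24.65
  2.381 pA → 2.381
Sum: 62.64 + 41.66 + 56.27 + 24.65 + 2.381 = 187.601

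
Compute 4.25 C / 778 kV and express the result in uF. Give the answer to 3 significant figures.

(4.25) / (778 × 10³) = 0.0054627 × 10⁻³ F

5.46 uF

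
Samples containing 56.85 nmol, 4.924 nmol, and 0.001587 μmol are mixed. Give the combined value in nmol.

63.361 nmol

In nmol:
  56.85 nmol → 56.85
  4.924 nmol → 4.924
  0.001587 μmol = 0.001587 × 10³ nmol = 1.587
Sum: 56.85 + 4.924 + 1.587 = 63.361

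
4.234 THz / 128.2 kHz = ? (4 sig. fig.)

33030000

(4.234e12) / (128.2e3) = 0.033027e9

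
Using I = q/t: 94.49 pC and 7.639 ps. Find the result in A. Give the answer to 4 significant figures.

12.37 A

(94.49 × 10^-12) / (7.639 × 10^-12) = 12.3694 A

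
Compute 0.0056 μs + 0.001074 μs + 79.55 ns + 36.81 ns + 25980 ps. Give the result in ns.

In ns:
  0.0056 μs = 0.0056 × 10^3 ns = 5.6
  0.001074 μs = 0.001074 × 10^3 ns = 1.074
  79.55 ns → 79.55
  36.81 ns → 36.81
  25980 ps = 25980 × 10^-3 ns = 25.98
Sum: 5.6 + 1.074 + 79.55 + 36.81 + 25.98 = 149.014

149.014 ns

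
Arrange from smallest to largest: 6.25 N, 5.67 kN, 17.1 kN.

6.25 N = 6.25 N
5.67 kN = 5670 N
17.1 kN = 17100 N

6.25 N < 5.67 kN < 17.1 kN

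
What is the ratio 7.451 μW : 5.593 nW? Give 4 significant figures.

(7.451 × 10^-6) / (5.593 × 10^-9) = 1.3322 × 10^3

1332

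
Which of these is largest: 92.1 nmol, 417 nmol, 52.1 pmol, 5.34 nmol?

417 nmol

92.1 nmol = 0.0000000921 mol
417 nmol = 0.000000417 mol
52.1 pmol = 0.0000000000521 mol
5.34 nmol = 0.00000000534 mol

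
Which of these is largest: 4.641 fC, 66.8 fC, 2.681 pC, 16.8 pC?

16.8 pC

4.641 fC = 0.000000000000004641 C
66.8 fC = 0.0000000000000668 C
2.681 pC = 0.000000000002681 C
16.8 pC = 0.0000000000168 C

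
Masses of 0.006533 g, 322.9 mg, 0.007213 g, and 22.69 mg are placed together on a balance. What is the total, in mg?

In mg:
  0.006533 g = 0.006533 × 10^3 mg = 6.533
  322.9 mg → 322.9
  0.007213 g = 0.007213 × 10^3 mg = 7.213
  22.69 mg → 22.69
Sum: 6.533 + 322.9 + 7.213 + 22.69 = 359.336

359.336 mg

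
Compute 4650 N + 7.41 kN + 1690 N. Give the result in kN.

13.75 kN

In kN:
  4650 N = 4650 × 10⁻³ kN = 4.65
  7.41 kN → 7.41
  1690 N = 1690 × 10⁻³ kN = 1.69
Sum: 4.65 + 7.41 + 1.69 = 13.75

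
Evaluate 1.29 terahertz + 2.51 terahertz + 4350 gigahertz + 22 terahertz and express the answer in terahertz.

In terahertz:
  1.29 terahertz → 1.29
  2.51 terahertz → 2.51
  4350 gigahertz = 4350e-3 terahertz = 4.35
  22 terahertz → 22
Sum: 1.29 + 2.51 + 4.35 + 22 = 30.15

30.15 terahertz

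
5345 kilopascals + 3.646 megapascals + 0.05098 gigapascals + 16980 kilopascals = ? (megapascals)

In megapascals:
  5345 kilopascals = 5345 × 10^-3 megapascals = 5.345
  3.646 megapascals → 3.646
  0.05098 gigapascals = 0.05098 × 10^3 megapascals = 50.98
  16980 kilopascals = 16980 × 10^-3 megapascals = 16.98
Sum: 5.345 + 3.646 + 50.98 + 16.98 = 76.951

76.951 megapascals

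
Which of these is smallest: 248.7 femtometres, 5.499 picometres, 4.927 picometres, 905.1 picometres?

248.7 femtometres

248.7 femtometres = 0.0000000000002487 metres
5.499 picometres = 0.000000000005499 metres
4.927 picometres = 0.000000000004927 metres
905.1 picometres = 0.0000000009051 metres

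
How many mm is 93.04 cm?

930.4 mm

centi = 10⁻², milli = 10⁻³; factor is 10¹.
93.04 × 10¹ = 930.4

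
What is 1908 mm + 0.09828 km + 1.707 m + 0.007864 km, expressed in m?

In m:
  1908 mm = 1908e-3 m = 1.908
  0.09828 km = 0.09828e3 m = 98.28
  1.707 m → 1.707
  0.007864 km = 0.007864e3 m = 7.864
Sum: 1.908 + 98.28 + 1.707 + 7.864 = 109.759

109.759 m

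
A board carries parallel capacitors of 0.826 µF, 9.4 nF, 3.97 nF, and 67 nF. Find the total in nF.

In nF:
  0.826 µF = 0.826 × 10^3 nF = 826
  9.4 nF → 9.4
  3.97 nF → 3.97
  67 nF → 67
Sum: 826 + 9.4 + 3.97 + 67 = 906.37

906.37 nF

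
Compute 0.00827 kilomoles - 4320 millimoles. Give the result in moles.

In moles:
  0.00827 kilomoles = 0.00827 × 10³ moles = 8.27
  4320 millimoles = 4320 × 10⁻³ moles = 4.32
Difference: 8.27 - 4.32 = 3.95

3.95 moles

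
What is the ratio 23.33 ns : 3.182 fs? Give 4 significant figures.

7332000

(23.33e-9) / (3.182e-15) = 7.3319e6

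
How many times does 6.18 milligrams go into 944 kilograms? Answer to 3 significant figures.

153000000

(944 × 10^3) / (6.18 × 10^-3) = 152.8 × 10^6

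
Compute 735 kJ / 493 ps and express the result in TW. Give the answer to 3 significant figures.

1490 TW

(735 × 10^3) / (493 × 10^-12) = 1.4909 × 10^15 W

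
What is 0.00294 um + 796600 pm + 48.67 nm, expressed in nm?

In nm:
  0.00294 um = 0.00294 × 10^3 nm = 2.94
  796600 pm = 796600 × 10^-3 nm = 796.6
  48.67 nm → 48.67
Sum: 2.94 + 796.6 + 48.67 = 848.21

848.21 nm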